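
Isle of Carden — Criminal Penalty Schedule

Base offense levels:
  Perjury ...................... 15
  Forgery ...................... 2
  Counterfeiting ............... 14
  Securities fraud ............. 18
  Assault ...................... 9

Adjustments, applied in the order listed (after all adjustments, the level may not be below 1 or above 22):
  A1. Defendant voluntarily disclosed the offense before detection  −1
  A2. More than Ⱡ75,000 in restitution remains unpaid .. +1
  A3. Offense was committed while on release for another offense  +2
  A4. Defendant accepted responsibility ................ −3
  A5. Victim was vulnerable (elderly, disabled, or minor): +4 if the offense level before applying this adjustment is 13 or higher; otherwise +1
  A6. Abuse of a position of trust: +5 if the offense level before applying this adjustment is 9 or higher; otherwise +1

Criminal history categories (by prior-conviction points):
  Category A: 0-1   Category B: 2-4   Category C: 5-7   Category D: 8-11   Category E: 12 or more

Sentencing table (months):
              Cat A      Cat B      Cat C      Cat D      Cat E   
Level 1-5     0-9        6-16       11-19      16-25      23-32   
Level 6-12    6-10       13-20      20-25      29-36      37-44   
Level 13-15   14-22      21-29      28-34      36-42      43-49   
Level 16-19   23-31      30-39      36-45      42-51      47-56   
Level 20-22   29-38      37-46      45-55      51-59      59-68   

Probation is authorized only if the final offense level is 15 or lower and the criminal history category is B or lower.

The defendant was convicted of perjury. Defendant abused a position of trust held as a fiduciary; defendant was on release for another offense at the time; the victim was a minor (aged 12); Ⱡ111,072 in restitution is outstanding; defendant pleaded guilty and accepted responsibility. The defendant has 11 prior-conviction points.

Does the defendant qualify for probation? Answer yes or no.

No

Base offense level for perjury: 15.
A2 applies: 15 + 1 = 16.
A3 applies: 16 + 2 = 18.
A4 applies: 18 − 3 = 15.
A5 applies (level before this adjustment is 15 ≥ 13, so +4): 15 + 4 = 19.
A6 applies (level before this adjustment is 19 ≥ 9, so +5): 19 + 5 = 24.
Level 24 exceeds the maximum of 22; capped at 22.
Final offense level: 22.
Criminal history: 11 prior points → Category D (8-11).
Level 22 falls in the 20-22 band.
Grid: Level 20-22 × Category D = 51-59 months.
Probation check: level 22 > 15 and category D > B → not eligible.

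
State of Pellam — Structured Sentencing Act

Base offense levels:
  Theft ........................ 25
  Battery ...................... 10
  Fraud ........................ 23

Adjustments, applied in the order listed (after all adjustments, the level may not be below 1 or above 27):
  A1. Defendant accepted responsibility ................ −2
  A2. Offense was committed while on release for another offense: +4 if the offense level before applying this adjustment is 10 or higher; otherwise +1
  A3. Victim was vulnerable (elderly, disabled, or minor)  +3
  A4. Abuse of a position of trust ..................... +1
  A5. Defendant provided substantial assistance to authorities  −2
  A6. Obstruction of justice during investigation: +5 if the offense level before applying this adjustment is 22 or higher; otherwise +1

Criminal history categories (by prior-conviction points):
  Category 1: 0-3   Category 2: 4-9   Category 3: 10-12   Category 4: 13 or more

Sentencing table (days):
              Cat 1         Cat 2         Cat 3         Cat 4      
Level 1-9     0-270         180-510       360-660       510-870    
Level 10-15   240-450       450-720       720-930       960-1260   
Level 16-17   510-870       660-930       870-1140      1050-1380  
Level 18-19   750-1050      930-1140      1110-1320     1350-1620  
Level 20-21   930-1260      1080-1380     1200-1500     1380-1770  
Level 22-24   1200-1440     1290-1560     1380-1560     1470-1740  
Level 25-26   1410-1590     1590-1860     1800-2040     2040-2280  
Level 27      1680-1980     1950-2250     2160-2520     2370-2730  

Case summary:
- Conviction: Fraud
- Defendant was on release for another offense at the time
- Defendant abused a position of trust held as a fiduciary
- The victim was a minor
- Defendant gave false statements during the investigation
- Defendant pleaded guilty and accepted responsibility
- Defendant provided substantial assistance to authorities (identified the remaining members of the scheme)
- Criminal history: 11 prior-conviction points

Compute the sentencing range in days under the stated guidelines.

2160-2520 days

Base offense level for fraud: 23.
A1 applies: 23 − 2 = 21.
A2 applies (level before this adjustment is 21 ≥ 10, so +4): 21 + 4 = 25.
A3 applies: 25 + 3 = 28.
A4 applies: 28 + 1 = 29.
A5 applies: 29 − 2 = 27.
A6 applies (level before this adjustment is 27 ≥ 22, so +5): 27 + 5 = 32.
Level 32 exceeds the maximum of 27; capped at 27.
Final offense level: 27.
Criminal history: 11 prior points → Category 3 (10-12).
Level 27 falls in the 27 band.
Grid: Level 27 × Category 3 = 2160-2520 days.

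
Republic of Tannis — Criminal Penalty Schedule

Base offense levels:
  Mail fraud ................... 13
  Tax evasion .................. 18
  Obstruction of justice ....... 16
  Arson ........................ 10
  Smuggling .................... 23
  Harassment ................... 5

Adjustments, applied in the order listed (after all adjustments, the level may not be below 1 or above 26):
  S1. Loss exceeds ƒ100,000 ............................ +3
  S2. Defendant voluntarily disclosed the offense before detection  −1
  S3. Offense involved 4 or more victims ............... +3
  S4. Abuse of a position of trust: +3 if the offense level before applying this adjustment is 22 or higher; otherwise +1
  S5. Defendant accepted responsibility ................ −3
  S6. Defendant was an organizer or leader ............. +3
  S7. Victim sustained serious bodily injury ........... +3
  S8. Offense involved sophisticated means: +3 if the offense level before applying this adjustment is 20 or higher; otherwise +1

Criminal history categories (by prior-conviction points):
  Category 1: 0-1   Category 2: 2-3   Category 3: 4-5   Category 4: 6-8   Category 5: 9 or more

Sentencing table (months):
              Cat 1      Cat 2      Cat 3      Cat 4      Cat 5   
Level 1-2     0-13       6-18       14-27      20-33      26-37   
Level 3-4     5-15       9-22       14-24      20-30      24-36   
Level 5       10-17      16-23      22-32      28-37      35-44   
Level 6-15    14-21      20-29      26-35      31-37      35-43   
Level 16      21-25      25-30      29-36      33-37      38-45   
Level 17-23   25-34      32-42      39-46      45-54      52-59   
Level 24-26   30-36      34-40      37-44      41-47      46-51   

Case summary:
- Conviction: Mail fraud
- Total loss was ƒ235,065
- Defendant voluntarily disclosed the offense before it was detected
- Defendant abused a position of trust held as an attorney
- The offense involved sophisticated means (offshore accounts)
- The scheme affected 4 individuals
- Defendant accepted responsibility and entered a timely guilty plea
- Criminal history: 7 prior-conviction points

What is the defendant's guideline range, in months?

Base offense level for mail fraud: 13.
S1 applies: 13 + 3 = 16.
S2 applies: 16 − 1 = 15.
S3 applies: 15 + 3 = 18.
S4 applies (level before this adjustment is 18 < 22, so +1): 18 + 1 = 19.
S5 applies: 19 − 3 = 16.
S8 applies (level before this adjustment is 16 < 20, so +1): 16 + 1 = 17.
Final offense level: 17.
Criminal history: 7 prior points → Category 4 (6-8).
Level 17 falls in the 17-23 band.
Grid: Level 17-23 × Category 4 = 45-54 months.

45-54 months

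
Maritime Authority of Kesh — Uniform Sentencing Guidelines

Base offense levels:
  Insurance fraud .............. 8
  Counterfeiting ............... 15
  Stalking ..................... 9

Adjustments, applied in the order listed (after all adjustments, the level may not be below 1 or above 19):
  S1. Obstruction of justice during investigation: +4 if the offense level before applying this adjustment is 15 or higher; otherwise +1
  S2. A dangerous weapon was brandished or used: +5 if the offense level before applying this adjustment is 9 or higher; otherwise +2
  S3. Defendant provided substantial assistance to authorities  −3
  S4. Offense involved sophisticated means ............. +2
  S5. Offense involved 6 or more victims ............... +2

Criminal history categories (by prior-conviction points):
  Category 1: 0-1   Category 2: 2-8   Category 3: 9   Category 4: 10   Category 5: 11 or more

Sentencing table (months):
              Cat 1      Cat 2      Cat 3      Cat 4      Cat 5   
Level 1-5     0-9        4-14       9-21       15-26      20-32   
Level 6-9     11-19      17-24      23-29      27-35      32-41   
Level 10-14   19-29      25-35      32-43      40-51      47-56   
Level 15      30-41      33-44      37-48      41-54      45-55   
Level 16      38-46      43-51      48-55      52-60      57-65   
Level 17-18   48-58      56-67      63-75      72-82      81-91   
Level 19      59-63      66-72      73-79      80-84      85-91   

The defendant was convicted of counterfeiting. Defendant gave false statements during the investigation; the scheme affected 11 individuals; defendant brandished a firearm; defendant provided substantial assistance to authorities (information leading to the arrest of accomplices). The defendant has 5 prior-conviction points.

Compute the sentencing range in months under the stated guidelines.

66-72 months

Base offense level for counterfeiting: 15.
S1 applies (level before this adjustment is 15 ≥ 15, so +4): 15 + 4 = 19.
S2 applies (level before this adjustment is 19 ≥ 9, so +5): 19 + 5 = 24.
S3 applies: 24 − 3 = 21.
S5 applies: 21 + 2 = 23.
Level 23 exceeds the maximum of 19; capped at 19.
Final offense level: 19.
Criminal history: 5 prior points → Category 2 (2-8).
Level 19 falls in the 19 band.
Grid: Level 19 × Category 2 = 66-72 months.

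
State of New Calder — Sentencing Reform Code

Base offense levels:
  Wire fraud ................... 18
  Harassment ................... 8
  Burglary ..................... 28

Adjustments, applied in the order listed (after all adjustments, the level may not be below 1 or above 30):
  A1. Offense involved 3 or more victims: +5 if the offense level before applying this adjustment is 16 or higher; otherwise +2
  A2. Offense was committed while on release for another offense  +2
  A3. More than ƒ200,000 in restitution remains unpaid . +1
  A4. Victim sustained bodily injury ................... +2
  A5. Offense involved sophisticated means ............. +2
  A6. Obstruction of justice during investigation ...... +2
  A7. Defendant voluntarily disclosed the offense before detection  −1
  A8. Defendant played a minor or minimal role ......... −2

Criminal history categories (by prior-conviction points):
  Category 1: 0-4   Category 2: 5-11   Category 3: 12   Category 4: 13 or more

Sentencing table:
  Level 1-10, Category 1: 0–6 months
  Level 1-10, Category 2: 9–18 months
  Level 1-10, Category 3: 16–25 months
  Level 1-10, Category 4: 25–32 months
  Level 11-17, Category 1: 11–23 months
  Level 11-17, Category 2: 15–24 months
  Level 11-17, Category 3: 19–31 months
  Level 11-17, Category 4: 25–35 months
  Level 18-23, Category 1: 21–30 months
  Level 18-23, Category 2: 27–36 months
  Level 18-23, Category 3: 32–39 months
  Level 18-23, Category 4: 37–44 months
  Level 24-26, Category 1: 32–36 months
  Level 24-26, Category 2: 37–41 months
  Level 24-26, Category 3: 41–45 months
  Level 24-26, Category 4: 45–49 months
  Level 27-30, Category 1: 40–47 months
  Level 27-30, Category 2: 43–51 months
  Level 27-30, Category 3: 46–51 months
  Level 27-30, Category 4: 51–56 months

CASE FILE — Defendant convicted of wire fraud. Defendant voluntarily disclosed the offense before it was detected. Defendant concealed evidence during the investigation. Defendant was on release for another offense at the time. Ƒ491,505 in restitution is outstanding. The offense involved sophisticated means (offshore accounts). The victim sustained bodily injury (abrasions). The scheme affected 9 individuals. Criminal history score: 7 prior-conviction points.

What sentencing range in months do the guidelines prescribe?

Base offense level for wire fraud: 18.
A1 applies (level before this adjustment is 18 ≥ 16, so +5): 18 + 5 = 23.
A2 applies: 23 + 2 = 25.
A3 applies: 25 + 1 = 26.
A4 applies: 26 + 2 = 28.
A5 applies: 28 + 2 = 30.
A6 applies: 30 + 2 = 32.
A7 applies: 32 − 1 = 31.
A8 does not apply.
Level 31 exceeds the maximum of 30; capped at 30.
Final offense level: 30.
Criminal history: 7 prior points → Category 2 (5-11).
Level 30 falls in the 27-30 band.
Grid: Level 27-30 × Category 2 = 43-51 months.

43-51 months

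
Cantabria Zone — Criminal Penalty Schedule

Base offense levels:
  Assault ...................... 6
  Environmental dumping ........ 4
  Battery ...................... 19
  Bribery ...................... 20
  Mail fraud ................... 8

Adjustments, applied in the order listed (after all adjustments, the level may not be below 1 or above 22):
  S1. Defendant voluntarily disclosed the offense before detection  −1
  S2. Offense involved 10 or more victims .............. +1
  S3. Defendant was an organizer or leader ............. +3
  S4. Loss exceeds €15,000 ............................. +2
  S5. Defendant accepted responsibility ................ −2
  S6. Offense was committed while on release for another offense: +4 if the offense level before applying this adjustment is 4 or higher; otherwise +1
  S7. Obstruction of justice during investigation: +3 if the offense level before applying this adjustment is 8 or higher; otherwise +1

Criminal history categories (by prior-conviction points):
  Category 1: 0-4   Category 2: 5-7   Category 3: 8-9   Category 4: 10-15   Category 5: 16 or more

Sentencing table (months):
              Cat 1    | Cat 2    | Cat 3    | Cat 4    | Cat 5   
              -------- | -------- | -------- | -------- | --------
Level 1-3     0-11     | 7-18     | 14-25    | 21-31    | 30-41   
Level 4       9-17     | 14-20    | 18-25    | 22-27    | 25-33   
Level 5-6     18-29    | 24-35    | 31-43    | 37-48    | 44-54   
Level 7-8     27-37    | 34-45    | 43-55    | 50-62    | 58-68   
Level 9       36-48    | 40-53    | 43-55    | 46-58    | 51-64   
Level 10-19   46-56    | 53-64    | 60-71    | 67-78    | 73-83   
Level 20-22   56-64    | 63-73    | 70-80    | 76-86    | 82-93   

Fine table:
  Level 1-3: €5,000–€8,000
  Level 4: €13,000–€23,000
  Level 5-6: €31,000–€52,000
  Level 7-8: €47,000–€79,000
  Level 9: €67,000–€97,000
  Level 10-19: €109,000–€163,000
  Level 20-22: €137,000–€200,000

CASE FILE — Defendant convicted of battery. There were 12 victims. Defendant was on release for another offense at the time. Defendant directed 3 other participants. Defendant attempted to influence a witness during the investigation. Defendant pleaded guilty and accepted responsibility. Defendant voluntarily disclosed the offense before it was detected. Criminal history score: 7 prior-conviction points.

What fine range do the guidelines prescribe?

€137,000–€200,000

Base offense level for battery: 19.
S1 applies: 19 − 1 = 18.
S2 applies: 18 + 1 = 19.
S3 applies: 19 + 3 = 22.
S5 applies: 22 − 2 = 20.
S6 applies (level before this adjustment is 20 ≥ 4, so +4): 20 + 4 = 24.
S7 applies (level before this adjustment is 24 ≥ 8, so +3): 24 + 3 = 27.
Level 27 exceeds the maximum of 22; capped at 22.
Final offense level: 22.
Level 22 falls in the 20-22 band.
Fine table: Level 20-22 → €137,000–€200,000.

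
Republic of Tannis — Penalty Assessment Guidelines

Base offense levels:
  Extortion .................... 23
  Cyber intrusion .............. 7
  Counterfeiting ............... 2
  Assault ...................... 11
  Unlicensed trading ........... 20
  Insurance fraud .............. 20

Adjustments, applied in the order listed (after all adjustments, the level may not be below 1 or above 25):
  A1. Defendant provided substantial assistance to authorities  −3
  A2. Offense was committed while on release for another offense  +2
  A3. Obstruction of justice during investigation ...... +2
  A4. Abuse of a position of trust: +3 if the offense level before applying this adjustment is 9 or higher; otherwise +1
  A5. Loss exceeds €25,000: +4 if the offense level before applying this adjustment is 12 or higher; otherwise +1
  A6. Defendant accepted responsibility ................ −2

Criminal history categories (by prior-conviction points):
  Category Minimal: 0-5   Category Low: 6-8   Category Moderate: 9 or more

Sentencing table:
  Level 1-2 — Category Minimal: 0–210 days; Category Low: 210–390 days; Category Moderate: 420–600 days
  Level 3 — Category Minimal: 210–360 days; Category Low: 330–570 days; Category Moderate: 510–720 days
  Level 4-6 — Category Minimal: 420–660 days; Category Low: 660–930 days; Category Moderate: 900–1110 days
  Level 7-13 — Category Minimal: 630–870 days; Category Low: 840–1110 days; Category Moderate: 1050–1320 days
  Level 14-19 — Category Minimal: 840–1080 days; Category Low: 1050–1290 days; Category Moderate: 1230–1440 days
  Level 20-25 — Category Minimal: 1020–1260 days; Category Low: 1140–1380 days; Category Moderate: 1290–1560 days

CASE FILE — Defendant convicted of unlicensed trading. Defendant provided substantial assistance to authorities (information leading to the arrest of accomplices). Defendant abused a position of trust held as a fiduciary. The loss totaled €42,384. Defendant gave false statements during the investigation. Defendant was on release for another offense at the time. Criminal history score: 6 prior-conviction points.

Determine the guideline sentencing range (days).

Base offense level for unlicensed trading: 20.
A1 applies: 20 − 3 = 17.
A2 applies: 17 + 2 = 19.
A3 applies: 19 + 2 = 21.
A4 applies (level before this adjustment is 21 ≥ 9, so +3): 21 + 3 = 24.
A5 applies (level before this adjustment is 24 ≥ 12, so +4): 24 + 4 = 28.
Level 28 exceeds the maximum of 25; capped at 25.
Final offense level: 25.
Criminal history: 6 prior points → Category Low (6-8).
Level 25 falls in the 20-25 band.
Grid: Level 20-25 × Category Low = 1140-1380 days.

1140-1380 days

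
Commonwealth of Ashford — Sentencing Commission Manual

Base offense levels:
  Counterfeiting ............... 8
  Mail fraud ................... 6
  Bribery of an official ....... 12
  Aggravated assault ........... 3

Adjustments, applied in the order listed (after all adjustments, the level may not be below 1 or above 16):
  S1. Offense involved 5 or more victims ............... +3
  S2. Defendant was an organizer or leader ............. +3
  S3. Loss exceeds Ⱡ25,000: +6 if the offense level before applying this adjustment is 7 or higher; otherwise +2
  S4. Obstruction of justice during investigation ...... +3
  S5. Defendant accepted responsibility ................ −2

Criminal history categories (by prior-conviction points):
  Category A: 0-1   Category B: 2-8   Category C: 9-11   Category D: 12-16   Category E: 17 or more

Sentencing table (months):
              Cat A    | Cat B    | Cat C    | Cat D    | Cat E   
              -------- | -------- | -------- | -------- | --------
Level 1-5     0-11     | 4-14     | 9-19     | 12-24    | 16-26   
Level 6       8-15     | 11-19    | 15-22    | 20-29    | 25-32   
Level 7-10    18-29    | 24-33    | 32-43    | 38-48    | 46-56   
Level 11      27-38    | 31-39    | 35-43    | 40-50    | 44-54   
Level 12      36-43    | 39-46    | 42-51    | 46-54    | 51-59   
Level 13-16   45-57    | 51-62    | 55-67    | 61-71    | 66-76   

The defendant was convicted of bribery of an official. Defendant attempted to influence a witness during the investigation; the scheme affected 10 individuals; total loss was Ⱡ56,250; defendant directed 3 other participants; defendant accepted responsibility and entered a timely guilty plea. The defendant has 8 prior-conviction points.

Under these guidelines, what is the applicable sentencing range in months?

51-62 months

Base offense level for bribery of an official: 12.
S1 applies: 12 + 3 = 15.
S2 applies: 15 + 3 = 18.
S3 applies (level before this adjustment is 18 ≥ 7, so +6): 18 + 6 = 24.
S4 applies: 24 + 3 = 27.
S5 applies: 27 − 2 = 25.
Level 25 exceeds the maximum of 16; capped at 16.
Final offense level: 16.
Criminal history: 8 prior points → Category B (2-8).
Level 16 falls in the 13-16 band.
Grid: Level 13-16 × Category B = 51-62 months.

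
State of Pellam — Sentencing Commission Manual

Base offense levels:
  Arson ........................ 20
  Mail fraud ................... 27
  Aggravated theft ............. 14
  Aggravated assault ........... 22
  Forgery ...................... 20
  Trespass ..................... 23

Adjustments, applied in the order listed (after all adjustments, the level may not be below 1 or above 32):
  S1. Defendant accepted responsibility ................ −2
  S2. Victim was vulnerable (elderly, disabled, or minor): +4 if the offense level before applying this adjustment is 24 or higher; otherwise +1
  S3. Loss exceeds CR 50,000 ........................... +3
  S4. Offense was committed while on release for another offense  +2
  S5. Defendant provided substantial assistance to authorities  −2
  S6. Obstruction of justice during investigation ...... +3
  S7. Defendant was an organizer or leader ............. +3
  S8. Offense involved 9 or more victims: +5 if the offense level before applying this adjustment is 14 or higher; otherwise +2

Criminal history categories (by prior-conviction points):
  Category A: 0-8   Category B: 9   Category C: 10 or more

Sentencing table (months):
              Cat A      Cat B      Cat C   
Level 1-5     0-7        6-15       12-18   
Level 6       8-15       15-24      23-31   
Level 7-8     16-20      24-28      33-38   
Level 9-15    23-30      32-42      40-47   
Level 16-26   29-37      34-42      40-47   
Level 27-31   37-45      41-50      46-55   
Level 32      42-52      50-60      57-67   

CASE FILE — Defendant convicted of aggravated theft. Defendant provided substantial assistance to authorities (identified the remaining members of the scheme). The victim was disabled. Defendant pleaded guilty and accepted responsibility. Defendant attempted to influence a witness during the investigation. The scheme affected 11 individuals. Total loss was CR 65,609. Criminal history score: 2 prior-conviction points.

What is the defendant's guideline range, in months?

Base offense level for aggravated theft: 14.
S1 applies: 14 − 2 = 12.
S2 applies (level before this adjustment is 12 < 24, so +1): 12 + 1 = 13.
S3 applies: 13 + 3 = 16.
S4 does not apply.
S5 applies: 16 − 2 = 14.
S6 applies: 14 + 3 = 17.
S8 applies (level before this adjustment is 17 ≥ 14, so +5): 17 + 5 = 22.
Final offense level: 22.
Criminal history: 2 prior points → Category A (0-8).
Level 22 falls in the 16-26 band.
Grid: Level 16-26 × Category A = 29-37 months.

29-37 months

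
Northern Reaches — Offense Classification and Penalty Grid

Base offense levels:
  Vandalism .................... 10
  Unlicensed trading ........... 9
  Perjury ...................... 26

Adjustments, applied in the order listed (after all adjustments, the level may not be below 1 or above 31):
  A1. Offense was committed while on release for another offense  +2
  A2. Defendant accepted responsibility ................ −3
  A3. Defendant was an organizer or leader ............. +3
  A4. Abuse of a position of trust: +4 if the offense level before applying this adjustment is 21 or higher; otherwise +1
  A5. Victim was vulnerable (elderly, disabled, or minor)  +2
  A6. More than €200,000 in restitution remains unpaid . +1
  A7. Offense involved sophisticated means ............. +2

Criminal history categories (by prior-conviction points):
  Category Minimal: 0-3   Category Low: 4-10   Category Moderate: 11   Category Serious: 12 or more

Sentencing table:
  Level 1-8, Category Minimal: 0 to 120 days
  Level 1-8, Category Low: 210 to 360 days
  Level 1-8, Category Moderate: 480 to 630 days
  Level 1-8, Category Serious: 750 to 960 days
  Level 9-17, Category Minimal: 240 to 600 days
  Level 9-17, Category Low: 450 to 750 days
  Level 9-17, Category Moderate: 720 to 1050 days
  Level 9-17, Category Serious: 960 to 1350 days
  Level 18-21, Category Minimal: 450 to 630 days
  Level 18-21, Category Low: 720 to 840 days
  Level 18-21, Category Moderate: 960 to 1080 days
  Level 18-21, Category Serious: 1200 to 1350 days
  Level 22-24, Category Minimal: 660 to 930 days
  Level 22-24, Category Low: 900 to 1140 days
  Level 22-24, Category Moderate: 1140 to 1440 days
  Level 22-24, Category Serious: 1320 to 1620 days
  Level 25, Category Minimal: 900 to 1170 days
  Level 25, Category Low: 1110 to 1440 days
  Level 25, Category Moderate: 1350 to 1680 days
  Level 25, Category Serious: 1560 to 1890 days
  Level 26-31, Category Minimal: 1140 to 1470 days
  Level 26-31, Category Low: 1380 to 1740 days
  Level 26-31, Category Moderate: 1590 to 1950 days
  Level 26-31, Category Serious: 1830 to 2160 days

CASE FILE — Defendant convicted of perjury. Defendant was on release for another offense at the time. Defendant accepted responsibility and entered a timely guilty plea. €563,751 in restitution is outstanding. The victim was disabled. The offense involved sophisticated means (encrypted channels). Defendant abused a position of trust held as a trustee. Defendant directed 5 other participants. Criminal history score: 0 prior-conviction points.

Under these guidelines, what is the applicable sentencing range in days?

1140-1470 days

Base offense level for perjury: 26.
A1 applies: 26 + 2 = 28.
A2 applies: 28 − 3 = 25.
A3 applies: 25 + 3 = 28.
A4 applies (level before this adjustment is 28 ≥ 21, so +4): 28 + 4 = 32.
A5 applies: 32 + 2 = 34.
A6 applies: 34 + 1 = 35.
A7 applies: 35 + 2 = 37.
Level 37 exceeds the maximum of 31; capped at 31.
Final offense level: 31.
Criminal history: 0 prior points → Category Minimal (0-3).
Level 31 falls in the 26-31 band.
Grid: Level 26-31 × Category Minimal = 1140-1470 days.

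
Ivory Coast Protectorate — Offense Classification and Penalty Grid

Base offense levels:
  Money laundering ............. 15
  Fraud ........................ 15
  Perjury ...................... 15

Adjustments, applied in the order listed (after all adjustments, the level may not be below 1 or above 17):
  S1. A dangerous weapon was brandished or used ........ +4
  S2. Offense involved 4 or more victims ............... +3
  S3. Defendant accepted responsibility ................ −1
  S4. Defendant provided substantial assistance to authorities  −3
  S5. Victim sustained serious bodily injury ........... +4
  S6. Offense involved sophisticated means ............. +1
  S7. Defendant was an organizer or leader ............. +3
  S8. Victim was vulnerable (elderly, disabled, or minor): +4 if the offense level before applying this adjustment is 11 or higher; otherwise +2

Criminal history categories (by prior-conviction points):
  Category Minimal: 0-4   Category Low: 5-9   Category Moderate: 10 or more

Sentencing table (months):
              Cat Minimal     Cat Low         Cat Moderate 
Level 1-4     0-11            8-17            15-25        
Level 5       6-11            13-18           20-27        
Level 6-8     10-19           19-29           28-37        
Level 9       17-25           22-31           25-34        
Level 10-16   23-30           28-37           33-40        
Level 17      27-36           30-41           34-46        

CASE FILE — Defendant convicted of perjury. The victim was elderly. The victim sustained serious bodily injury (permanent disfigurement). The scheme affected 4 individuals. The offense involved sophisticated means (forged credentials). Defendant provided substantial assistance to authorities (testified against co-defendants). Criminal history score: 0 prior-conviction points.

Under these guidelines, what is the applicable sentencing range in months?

27-36 months

Base offense level for perjury: 15.
S1 does not apply.
S2 applies: 15 + 3 = 18.
S4 applies: 18 − 3 = 15.
S5 applies: 15 + 4 = 19.
S6 applies: 19 + 1 = 20.
S7 does not apply.
S8 applies (level before this adjustment is 20 ≥ 11, so +4): 20 + 4 = 24.
Level 24 exceeds the maximum of 17; capped at 17.
Final offense level: 17.
Criminal history: 0 prior points → Category Minimal (0-4).
Level 17 falls in the 17 band.
Grid: Level 17 × Category Minimal = 27-36 months.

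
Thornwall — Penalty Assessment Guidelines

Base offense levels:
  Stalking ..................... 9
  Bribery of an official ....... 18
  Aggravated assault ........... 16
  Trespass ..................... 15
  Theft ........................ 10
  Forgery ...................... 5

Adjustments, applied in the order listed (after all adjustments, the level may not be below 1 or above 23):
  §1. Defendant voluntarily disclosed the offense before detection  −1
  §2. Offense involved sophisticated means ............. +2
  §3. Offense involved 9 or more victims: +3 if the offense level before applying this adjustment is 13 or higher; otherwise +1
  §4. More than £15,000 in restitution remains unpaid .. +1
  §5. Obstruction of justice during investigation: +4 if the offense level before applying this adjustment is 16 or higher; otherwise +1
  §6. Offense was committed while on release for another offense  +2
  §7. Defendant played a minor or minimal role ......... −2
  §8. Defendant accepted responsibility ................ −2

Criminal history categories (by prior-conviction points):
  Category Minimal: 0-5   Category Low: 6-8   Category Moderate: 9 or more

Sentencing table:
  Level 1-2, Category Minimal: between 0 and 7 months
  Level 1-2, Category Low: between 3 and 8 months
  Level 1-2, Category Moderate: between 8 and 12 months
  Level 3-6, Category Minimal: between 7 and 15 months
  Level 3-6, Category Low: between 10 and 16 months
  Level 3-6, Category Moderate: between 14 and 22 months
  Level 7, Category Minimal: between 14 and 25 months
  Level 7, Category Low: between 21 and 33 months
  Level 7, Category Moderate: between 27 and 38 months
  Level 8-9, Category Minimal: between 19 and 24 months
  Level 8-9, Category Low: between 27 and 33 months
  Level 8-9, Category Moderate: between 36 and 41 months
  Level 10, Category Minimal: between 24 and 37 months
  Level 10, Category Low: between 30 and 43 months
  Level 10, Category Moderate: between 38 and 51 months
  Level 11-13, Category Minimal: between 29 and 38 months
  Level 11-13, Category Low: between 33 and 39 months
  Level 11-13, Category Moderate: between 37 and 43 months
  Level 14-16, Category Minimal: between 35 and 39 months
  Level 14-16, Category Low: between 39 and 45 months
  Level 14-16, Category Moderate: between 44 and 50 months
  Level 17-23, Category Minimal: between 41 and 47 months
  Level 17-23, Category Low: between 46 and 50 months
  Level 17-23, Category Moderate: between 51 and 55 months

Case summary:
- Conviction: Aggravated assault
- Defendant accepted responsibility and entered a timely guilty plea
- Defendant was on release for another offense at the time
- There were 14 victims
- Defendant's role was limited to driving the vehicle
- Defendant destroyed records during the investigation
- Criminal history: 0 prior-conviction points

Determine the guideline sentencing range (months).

41-47 months

Base offense level for aggravated assault: 16.
§1 does not apply.
§2 does not apply.
§3 applies (level before this adjustment is 16 ≥ 13, so +3): 16 + 3 = 19.
§4 does not apply.
§5 applies (level before this adjustment is 19 ≥ 16, so +4): 19 + 4 = 23.
§6 applies: 23 + 2 = 25.
§7 applies: 25 − 2 = 23.
§8 applies: 23 − 2 = 21.
Final offense level: 21.
Criminal history: 0 prior points → Category Minimal (0-5).
Level 21 falls in the 17-23 band.
Grid: Level 17-23 × Category Minimal = 41-47 months.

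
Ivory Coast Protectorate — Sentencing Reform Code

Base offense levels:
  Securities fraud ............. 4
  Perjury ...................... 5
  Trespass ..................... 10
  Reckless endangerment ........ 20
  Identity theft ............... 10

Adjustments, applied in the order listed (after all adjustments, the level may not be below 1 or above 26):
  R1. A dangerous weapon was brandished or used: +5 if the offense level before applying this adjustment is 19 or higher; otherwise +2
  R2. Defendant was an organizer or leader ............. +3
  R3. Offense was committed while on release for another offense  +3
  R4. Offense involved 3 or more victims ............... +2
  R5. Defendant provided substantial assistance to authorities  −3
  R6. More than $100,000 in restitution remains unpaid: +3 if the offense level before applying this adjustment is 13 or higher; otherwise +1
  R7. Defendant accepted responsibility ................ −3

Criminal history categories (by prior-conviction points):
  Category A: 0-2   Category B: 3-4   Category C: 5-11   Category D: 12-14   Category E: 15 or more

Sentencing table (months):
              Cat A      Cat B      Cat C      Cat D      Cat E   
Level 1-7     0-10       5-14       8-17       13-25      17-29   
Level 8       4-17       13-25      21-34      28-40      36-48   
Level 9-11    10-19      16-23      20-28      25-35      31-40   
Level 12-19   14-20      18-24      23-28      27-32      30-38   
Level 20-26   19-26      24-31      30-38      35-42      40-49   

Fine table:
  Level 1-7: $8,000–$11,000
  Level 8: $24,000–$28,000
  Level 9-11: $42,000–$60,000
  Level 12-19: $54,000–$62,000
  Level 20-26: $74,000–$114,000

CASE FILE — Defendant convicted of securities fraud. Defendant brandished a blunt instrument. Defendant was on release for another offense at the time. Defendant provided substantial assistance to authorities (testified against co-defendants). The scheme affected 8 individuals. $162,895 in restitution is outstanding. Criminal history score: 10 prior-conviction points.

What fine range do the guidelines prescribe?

$42,000–$60,000

Base offense level for securities fraud: 4.
R1 applies (level before this adjustment is 4 < 19, so +2): 4 + 2 = 6.
R3 applies: 6 + 3 = 9.
R4 applies: 9 + 2 = 11.
R5 applies: 11 − 3 = 8.
R6 applies (level before this adjustment is 8 < 13, so +1): 8 + 1 = 9.
Final offense level: 9.
Level 9 falls in the 9-11 band.
Fine table: Level 9-11 → $42,000–$60,000.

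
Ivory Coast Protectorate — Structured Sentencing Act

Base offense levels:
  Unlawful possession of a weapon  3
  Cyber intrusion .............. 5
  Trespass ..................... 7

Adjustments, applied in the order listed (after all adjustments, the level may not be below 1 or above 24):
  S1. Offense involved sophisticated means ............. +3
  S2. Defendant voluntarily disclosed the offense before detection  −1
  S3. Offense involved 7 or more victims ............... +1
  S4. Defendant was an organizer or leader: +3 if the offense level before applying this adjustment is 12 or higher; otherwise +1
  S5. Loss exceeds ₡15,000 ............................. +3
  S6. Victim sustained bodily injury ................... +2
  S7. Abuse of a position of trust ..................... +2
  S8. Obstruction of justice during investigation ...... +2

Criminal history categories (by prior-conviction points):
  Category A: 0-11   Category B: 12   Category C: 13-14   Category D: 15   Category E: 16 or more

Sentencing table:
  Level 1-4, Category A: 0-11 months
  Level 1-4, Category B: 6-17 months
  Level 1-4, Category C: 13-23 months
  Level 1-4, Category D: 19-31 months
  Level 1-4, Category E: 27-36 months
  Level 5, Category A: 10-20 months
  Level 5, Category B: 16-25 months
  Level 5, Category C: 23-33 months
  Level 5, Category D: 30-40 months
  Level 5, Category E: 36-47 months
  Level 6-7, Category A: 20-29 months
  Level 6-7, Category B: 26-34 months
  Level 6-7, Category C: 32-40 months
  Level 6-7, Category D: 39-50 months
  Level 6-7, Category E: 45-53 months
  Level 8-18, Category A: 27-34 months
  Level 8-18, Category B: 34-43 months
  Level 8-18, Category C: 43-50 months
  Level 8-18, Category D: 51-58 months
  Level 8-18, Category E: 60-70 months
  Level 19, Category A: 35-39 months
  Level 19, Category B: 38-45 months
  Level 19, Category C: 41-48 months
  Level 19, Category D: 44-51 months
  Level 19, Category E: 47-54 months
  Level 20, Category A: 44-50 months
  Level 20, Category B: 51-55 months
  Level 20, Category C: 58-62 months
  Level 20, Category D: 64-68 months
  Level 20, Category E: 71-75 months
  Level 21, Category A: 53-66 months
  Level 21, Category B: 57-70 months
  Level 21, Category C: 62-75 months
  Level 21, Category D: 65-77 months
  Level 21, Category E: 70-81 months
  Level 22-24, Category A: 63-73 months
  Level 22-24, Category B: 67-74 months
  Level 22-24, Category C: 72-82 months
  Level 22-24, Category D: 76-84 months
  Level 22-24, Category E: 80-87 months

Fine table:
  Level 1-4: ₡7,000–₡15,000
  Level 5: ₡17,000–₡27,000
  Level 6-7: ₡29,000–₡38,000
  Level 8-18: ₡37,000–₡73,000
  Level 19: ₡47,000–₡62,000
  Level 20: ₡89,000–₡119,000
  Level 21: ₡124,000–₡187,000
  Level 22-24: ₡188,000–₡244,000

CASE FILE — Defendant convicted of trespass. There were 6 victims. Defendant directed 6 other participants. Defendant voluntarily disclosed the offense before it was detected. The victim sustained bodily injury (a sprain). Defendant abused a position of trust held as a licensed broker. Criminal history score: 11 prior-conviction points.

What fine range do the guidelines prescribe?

Base offense level for trespass: 7.
S2 applies: 7 − 1 = 6.
S3 does not apply.
S4 applies (level before this adjustment is 6 < 12, so +1): 6 + 1 = 7.
S6 applies: 7 + 2 = 9.
S7 applies: 9 + 2 = 11.
Final offense level: 11.
Level 11 falls in the 8-18 band.
Fine table: Level 8-18 → ₡37,000–₡73,000.

₡37,000–₡73,000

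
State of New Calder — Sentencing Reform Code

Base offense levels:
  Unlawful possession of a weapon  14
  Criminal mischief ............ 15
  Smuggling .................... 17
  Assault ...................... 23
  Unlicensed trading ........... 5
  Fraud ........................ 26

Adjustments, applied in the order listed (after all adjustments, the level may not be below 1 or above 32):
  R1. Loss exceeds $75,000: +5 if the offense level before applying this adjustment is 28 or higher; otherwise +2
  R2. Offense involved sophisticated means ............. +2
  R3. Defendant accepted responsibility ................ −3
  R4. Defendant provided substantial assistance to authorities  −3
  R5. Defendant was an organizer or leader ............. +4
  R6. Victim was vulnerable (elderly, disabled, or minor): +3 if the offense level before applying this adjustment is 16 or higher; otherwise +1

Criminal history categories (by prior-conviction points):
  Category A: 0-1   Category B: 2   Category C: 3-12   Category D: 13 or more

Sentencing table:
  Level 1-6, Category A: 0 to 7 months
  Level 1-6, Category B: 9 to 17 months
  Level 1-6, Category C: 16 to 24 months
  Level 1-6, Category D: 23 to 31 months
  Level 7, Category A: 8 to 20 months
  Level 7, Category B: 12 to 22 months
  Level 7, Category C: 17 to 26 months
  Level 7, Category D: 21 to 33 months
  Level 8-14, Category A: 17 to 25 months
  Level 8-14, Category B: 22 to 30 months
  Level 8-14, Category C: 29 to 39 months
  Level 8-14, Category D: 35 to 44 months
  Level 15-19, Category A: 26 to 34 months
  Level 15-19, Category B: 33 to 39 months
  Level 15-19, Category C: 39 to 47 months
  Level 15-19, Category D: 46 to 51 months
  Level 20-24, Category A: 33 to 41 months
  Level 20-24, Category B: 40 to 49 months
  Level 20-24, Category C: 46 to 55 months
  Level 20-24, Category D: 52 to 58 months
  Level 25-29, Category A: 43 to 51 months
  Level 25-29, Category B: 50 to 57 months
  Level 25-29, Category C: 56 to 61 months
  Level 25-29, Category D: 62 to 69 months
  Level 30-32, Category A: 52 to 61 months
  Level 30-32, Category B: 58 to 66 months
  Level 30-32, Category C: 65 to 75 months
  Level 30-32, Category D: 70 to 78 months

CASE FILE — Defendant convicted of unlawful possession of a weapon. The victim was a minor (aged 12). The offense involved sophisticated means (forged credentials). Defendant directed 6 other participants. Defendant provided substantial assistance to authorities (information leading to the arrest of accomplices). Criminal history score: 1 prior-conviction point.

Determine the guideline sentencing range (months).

Base offense level for unlawful possession of a weapon: 14.
R1 does not apply.
R2 applies: 14 + 2 = 16.
R4 applies: 16 − 3 = 13.
R5 applies: 13 + 4 = 17.
R6 applies (level before this adjustment is 17 ≥ 16, so +3): 17 + 3 = 20.
Final offense level: 20.
Criminal history: 1 prior point → Category A (0-1).
Level 20 falls in the 20-24 band.
Grid: Level 20-24 × Category A = 33-41 months.

33-41 months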